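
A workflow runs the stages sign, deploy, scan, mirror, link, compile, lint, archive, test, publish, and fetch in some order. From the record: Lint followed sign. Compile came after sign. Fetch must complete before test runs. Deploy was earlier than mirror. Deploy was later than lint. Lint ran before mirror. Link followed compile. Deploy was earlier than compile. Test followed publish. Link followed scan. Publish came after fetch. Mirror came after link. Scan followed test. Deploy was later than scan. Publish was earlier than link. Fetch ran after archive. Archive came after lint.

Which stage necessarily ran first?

sign

Sign has a chain of constraints placing it before every other stage, so sign must be first.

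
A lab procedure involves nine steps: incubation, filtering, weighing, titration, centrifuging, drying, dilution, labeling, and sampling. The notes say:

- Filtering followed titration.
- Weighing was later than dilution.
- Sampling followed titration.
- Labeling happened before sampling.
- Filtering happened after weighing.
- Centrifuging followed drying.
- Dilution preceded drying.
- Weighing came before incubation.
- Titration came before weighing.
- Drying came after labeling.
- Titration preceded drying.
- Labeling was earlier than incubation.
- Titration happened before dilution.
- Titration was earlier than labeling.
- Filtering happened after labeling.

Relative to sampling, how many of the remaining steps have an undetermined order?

6

Forced before sampling: labeling and titration.
That leaves centrifuging, dilution, drying, filtering, incubation, and weighing with no forced order relative to sampling — 6.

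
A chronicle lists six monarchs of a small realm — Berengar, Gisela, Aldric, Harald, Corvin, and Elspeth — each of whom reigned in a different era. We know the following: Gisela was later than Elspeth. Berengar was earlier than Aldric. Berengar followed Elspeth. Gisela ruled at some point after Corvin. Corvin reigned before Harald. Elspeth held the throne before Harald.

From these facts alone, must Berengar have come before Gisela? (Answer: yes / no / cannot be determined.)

No chain of stated constraints runs from Berengar to Gisela, and none runs from Gisela to Berengar either.
So the relative order of Berengar and Gisela is not fixed by the given facts.

cannot be determined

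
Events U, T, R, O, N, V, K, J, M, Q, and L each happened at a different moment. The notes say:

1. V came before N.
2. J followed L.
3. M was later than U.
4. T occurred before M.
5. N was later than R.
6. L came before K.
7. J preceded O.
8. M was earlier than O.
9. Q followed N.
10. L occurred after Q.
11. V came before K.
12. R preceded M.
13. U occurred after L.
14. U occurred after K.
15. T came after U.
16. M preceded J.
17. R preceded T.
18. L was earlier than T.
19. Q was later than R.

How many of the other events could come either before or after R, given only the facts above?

1

Forced after R: J, K, L, M, N, O, Q, T, and U.
That leaves V with no forced order relative to R — 1.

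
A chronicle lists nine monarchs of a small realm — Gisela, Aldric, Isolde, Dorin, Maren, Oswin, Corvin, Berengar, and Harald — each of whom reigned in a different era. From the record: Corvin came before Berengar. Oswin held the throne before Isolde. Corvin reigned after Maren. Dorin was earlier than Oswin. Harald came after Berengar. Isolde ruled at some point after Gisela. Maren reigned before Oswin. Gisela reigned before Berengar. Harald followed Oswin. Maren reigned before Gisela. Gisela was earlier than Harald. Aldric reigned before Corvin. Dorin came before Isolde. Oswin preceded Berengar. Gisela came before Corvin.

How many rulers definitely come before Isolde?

4

Directly stated before Isolde: Dorin, Gisela, and Oswin.
Maren reaches Isolde via Maren → Gisela → Isolde.
No chain forces Berengar (or any of the others) ahead of Isolde.
That's Dorin, Gisela, Maren, and Oswin — 4 in all.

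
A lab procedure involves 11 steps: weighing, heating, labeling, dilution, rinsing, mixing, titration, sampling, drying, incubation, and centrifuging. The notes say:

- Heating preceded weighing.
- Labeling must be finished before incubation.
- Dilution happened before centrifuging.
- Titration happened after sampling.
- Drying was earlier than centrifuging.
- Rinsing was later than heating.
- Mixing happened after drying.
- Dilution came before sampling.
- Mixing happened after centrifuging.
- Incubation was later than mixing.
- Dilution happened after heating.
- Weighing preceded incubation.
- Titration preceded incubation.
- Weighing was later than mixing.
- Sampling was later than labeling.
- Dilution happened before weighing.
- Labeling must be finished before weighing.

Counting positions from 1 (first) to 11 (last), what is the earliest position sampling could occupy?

4

Dilution, heating, and labeling must all come before sampling — 3 forced predecessors.
Nothing else is forced ahead of sampling, so its earliest slot is position 3 + 1 = 4.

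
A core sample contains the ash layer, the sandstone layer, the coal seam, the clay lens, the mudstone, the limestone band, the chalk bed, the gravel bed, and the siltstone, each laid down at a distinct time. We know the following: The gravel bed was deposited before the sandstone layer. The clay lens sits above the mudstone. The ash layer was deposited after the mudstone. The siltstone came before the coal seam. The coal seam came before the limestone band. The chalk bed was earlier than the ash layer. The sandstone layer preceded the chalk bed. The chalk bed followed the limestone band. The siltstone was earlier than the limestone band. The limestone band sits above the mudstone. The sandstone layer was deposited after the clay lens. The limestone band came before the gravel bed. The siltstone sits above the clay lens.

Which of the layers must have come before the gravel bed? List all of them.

Directly stated before the gravel bed: the limestone band.
The clay lens reaches the gravel bed via the clay lens → the siltstone → the limestone band → the gravel bed.
The coal seam reaches the gravel bed via the coal seam → the limestone band → the gravel bed.
The mudstone reaches the gravel bed via the mudstone → the limestone band → the gravel bed.
Likewise the siltstone reaches the gravel bed by chaining the stated constraints.
No chain forces the ash layer (or any of the others) ahead of the gravel bed.

the clay lens, the coal seam, the limestone band, the mudstone, the siltstone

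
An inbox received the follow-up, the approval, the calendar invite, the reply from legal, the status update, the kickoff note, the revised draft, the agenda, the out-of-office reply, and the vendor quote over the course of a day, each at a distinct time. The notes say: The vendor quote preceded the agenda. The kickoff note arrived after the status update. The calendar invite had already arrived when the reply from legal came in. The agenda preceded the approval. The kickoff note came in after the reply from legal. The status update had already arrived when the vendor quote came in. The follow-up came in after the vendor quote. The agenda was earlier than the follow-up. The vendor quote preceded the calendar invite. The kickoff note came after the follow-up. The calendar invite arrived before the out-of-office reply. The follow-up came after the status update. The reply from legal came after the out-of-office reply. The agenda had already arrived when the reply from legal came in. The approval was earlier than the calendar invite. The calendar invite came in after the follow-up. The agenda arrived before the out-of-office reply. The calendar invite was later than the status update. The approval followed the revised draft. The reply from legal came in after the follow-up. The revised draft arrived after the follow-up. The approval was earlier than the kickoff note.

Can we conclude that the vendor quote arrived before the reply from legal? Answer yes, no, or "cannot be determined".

Chain the constraints: the vendor quote → the follow-up → the reply from legal. Each link is directly stated, so the vendor quote comes before the reply from legal.

yes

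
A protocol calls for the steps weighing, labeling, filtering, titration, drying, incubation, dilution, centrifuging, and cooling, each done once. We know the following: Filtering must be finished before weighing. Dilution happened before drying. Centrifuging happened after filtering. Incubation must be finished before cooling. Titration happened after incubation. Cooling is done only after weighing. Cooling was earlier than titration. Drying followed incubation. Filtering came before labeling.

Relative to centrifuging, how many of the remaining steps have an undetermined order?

Forced before centrifuging: filtering.
That leaves cooling, dilution, drying, incubation, labeling, titration, and weighing with no forced order relative to centrifuging — 7.

7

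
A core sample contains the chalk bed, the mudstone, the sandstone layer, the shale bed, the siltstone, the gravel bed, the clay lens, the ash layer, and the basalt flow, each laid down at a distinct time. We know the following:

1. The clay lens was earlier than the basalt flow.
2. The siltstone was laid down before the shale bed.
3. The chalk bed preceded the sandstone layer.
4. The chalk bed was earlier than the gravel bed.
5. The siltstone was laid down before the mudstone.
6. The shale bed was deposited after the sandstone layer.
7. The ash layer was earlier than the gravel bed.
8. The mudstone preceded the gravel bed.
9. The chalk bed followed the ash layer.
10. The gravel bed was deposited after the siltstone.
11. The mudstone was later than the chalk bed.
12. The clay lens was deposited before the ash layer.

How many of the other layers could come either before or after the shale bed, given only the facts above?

Forced before the shale bed: the ash layer, the chalk bed, the clay lens, the sandstone layer, and the siltstone.
That leaves the basalt flow, the gravel bed, and the mudstone with no forced order relative to the shale bed — 3.

3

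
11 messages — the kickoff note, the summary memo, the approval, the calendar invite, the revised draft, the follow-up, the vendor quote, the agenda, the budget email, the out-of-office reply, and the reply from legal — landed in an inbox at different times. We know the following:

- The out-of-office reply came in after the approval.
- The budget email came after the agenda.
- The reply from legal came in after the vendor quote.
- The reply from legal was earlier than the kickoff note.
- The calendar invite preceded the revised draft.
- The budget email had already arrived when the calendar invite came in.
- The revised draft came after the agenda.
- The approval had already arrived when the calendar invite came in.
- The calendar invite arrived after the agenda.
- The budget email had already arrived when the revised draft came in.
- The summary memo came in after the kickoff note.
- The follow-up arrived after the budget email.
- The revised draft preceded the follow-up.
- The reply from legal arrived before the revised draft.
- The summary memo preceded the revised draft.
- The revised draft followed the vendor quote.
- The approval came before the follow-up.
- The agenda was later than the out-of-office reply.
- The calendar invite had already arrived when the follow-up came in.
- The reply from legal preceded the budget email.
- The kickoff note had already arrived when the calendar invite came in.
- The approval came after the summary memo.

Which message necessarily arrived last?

Every other message has a chain of constraints placing it before the follow-up, so the follow-up is last.

the follow-up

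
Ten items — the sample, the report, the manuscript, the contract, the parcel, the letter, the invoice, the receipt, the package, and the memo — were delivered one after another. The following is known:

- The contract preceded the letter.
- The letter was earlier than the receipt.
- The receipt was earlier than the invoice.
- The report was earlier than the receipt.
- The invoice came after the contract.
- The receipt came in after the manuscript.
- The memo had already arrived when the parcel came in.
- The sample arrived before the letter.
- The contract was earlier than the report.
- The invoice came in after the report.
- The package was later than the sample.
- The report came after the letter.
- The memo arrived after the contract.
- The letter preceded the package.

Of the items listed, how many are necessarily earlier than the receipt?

Directly stated before the receipt: the letter, the manuscript, and the report.
The contract reaches the receipt via the contract → the letter → the receipt.
The sample reaches the receipt via the sample → the letter → the receipt.
No chain forces the invoice (or any of the others) ahead of the receipt.
That's the contract, the letter, the manuscript, the report, and the sample — 5 in all.

5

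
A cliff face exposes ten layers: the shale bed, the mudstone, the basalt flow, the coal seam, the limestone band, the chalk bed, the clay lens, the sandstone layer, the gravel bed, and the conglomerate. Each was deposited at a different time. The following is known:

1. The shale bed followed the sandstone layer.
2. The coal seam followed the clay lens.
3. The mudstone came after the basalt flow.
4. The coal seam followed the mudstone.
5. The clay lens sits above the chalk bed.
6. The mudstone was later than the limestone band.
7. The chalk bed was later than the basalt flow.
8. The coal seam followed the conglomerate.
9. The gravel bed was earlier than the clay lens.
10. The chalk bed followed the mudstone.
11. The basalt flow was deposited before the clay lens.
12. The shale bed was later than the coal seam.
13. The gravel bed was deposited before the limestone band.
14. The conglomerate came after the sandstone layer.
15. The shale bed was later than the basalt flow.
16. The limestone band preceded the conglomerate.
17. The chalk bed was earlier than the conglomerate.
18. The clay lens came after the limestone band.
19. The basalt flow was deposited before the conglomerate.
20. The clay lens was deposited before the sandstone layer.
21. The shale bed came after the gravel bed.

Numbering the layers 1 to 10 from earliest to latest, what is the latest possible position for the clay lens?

6

The clay lens must come before the coal seam, the conglomerate, the sandstone layer, and the shale bed — 4 layers forced after it.
Everything else can be placed before the clay lens in some valid order, so the clay lens can sit as late as position 10 − 4 = 6.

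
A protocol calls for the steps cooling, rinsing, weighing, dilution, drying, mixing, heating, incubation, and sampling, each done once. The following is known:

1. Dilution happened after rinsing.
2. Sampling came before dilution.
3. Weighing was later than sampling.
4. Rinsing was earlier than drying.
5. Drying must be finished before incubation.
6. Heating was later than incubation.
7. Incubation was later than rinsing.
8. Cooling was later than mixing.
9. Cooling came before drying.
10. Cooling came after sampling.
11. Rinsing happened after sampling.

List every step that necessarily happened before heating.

cooling, drying, incubation, mixing, rinsing, sampling

Directly stated before heating: incubation.
Cooling reaches heating via cooling → drying → incubation → heating.
Drying reaches heating via drying → incubation → heating.
Mixing reaches heating via mixing → cooling → drying → incubation → heating.
Likewise rinsing and sampling each reach heating by chaining the stated constraints.
No chain forces weighing (or any of the others) ahead of heating.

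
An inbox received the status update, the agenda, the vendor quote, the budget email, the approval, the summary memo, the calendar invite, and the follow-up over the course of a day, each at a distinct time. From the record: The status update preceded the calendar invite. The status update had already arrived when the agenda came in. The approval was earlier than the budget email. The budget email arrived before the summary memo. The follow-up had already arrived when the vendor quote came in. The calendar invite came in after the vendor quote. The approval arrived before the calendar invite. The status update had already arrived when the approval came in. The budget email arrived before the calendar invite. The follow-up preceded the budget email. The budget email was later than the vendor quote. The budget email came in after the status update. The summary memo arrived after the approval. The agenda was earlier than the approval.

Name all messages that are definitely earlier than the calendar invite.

Directly stated before the calendar invite: the approval, the budget email, the status update, and the vendor quote.
The agenda reaches the calendar invite via the agenda → the approval → the calendar invite.
The follow-up reaches the calendar invite via the follow-up → the vendor quote → the calendar invite.

the agenda, the approval, the budget email, the follow-up, the status update, the vendor quote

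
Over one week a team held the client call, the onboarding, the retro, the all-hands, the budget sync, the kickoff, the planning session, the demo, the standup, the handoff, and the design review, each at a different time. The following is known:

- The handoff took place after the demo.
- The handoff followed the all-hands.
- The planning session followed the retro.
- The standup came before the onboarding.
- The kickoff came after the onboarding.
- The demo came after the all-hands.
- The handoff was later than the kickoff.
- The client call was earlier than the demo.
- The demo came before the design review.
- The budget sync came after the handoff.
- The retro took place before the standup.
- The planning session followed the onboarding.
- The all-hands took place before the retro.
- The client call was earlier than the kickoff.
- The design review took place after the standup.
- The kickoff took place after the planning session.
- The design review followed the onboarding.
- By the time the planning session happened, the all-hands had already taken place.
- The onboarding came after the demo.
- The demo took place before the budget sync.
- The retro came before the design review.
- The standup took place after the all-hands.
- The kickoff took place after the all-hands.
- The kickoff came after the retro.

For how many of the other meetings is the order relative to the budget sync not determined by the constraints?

Forced before the budget sync: the all-hands, the client call, the demo, the handoff, the kickoff, the onboarding, the planning session, the retro, and the standup.
That leaves the design review with no forced order relative to the budget sync — 1.

1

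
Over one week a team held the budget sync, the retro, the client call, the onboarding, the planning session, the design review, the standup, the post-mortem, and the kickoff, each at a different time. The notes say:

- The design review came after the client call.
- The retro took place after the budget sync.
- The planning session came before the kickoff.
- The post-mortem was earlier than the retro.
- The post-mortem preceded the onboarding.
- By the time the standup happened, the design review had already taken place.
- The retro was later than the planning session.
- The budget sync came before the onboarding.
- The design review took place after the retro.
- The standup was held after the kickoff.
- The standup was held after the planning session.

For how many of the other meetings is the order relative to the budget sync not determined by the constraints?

Forced after the budget sync: the design review, the onboarding, the retro, and the standup.
That leaves the client call, the kickoff, the planning session, and the post-mortem with no forced order relative to the budget sync — 4.

4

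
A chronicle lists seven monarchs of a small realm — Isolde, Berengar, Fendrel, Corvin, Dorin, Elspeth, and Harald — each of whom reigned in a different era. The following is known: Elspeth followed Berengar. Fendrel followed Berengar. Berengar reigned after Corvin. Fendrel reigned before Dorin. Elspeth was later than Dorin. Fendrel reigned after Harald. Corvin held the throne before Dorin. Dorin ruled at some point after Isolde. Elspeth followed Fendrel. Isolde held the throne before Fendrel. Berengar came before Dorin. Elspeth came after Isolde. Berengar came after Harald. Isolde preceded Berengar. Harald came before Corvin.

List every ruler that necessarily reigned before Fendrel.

Directly stated before Fendrel: Berengar, Harald, and Isolde.
Corvin reaches Fendrel via Corvin → Berengar → Fendrel.
No chain forces Dorin (or any of the others) ahead of Fendrel.

Berengar, Corvin, Harald, Isolde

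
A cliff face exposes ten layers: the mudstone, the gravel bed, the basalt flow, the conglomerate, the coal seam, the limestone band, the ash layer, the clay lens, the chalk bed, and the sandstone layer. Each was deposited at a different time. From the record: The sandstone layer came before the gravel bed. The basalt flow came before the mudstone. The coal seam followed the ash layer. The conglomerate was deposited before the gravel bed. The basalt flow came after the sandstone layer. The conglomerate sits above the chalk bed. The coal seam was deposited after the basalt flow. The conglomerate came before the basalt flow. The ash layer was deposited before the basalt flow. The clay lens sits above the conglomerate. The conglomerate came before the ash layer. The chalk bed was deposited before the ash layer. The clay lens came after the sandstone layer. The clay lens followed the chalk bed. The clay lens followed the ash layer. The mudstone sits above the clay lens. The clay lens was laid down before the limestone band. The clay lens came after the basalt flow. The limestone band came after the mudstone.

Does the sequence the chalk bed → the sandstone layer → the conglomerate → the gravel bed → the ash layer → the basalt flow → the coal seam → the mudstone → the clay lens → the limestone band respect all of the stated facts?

no

The constraints require the clay lens before the mudstone, but in the proposed sequence the mudstone appears ahead of the clay lens. That one violation is enough.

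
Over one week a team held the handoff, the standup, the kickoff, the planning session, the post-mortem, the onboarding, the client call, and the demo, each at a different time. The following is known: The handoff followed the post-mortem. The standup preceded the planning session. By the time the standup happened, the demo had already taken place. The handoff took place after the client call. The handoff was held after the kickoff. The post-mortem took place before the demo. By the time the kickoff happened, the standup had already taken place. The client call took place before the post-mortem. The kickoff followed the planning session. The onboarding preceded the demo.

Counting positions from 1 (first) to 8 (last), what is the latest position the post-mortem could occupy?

3

The post-mortem must come before the demo, the handoff, the kickoff, the planning session, and the standup — 5 meetings forced after it.
Everything else can be placed before the post-mortem in some valid order, so the post-mortem can sit as late as position 8 − 5 = 3.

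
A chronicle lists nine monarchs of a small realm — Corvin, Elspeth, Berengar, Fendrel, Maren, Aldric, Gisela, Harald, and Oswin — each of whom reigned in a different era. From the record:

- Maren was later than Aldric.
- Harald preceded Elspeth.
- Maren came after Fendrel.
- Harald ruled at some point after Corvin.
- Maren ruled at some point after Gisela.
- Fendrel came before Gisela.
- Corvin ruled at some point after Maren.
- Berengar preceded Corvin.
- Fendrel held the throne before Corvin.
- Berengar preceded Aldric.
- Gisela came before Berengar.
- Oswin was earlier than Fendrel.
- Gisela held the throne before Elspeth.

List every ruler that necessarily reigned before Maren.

Directly stated before Maren: Aldric, Fendrel, and Gisela.
Berengar reaches Maren via Berengar → Aldric → Maren.
Oswin reaches Maren via Oswin → Fendrel → Maren.

Aldric, Berengar, Fendrel, Gisela, Oswin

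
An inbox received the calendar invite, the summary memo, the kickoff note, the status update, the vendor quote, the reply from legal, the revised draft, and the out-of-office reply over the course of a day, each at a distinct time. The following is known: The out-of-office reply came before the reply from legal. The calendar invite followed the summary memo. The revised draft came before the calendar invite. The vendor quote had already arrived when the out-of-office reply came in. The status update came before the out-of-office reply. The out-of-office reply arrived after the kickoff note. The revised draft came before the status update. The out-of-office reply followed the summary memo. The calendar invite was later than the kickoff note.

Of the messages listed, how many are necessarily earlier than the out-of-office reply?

5

Directly stated before the out-of-office reply: the kickoff note, the status update, the summary memo, and the vendor quote.
The revised draft reaches the out-of-office reply via the revised draft → the status update → the out-of-office reply.
No chain forces the reply from legal (or any of the others) ahead of the out-of-office reply.
That's the kickoff note, the revised draft, the status update, the summary memo, and the vendor quote — 5 in all.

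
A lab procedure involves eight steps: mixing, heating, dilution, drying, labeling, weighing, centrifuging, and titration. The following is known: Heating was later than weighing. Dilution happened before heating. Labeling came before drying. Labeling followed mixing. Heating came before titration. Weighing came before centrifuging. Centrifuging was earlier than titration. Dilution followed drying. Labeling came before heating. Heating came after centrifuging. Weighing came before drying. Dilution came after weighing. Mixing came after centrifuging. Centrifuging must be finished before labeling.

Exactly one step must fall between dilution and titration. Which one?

heating

Tracing the constraints gives dilution → heating → titration, so heating sits after dilution and before titration.
No other step is forced both after dilution and before titration.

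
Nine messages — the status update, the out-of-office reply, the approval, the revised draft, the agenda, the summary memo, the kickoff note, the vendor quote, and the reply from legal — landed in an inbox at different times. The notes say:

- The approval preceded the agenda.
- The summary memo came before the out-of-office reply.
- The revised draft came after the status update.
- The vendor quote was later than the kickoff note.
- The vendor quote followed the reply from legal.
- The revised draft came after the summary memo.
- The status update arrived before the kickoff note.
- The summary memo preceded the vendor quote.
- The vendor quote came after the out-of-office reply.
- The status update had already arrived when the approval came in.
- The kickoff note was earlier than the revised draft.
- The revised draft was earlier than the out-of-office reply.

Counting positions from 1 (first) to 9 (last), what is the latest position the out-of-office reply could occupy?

The out-of-office reply must come before the vendor quote — 1 message forced after it.
Everything else can be placed before the out-of-office reply in some valid order, so the out-of-office reply can sit as late as position 9 − 1 = 8.

8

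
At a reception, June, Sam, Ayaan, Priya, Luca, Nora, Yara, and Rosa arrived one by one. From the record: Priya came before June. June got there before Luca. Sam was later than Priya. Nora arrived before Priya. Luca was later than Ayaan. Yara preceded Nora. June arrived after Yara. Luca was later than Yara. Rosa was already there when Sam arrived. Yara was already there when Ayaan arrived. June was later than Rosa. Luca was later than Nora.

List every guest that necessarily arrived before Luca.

Ayaan, June, Nora, Priya, Rosa, Yara

Directly stated before Luca: Ayaan, June, Nora, and Yara.
Priya reaches Luca via Priya → June → Luca.
Rosa reaches Luca via Rosa → June → Luca.
No chain forces Sam ahead of Luca.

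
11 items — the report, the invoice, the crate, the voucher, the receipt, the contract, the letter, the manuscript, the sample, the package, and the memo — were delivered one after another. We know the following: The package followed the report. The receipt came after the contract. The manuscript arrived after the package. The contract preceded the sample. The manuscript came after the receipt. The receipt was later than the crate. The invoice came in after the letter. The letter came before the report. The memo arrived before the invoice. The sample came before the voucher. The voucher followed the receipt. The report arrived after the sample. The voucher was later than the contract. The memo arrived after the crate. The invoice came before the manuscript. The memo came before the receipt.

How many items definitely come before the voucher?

Directly stated before the voucher: the contract, the receipt, and the sample.
The crate reaches the voucher via the crate → the receipt → the voucher.
The memo reaches the voucher via the memo → the receipt → the voucher.
That's the contract, the crate, the memo, the receipt, and the sample — 5 in all.

5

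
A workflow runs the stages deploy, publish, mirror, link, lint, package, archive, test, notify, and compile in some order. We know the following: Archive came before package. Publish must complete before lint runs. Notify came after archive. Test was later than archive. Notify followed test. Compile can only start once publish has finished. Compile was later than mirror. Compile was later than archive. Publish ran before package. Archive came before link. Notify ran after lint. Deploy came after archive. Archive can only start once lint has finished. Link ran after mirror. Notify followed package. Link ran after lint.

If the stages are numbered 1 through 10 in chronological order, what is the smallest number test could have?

4

Archive, lint, and publish must all come before test — 3 forced predecessors.
Nothing else is forced ahead of test, so its earliest slot is position 3 + 1 = 4.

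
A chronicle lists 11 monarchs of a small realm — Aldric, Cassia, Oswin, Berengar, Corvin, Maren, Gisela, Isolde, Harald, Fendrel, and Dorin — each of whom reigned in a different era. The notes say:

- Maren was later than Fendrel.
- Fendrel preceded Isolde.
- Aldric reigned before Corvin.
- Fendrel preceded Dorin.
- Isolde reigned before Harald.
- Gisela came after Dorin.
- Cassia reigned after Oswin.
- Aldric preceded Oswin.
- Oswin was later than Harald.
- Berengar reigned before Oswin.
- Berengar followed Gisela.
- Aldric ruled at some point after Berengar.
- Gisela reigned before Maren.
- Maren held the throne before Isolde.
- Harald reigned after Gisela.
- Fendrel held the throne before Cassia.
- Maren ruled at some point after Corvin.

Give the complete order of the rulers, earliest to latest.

Fendrel, Dorin, Gisela, Berengar, Aldric, Corvin, Maren, Isolde, Harald, Oswin, Cassia

The constraints fix every adjacent pair, so only one ordering works:
Fendrel → Dorin → Gisela → Berengar → Aldric → Corvin → Maren → Isolde → Harald → Oswin → Cassia.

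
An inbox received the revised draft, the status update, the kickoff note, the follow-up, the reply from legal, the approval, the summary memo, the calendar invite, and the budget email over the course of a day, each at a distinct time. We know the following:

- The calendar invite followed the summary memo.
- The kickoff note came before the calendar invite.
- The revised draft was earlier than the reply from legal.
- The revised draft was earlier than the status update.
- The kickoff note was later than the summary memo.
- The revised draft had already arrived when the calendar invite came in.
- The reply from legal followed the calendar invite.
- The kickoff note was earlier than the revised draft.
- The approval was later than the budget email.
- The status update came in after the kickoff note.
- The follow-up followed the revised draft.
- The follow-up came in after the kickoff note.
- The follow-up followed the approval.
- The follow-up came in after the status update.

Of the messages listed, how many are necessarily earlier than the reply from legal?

4

Directly stated before the reply from legal: the calendar invite and the revised draft.
The kickoff note reaches the reply from legal via the kickoff note → the revised draft → the reply from legal.
The summary memo reaches the reply from legal via the summary memo → the calendar invite → the reply from legal.
That's the calendar invite, the kickoff note, the revised draft, and the summary memo — 4 in all.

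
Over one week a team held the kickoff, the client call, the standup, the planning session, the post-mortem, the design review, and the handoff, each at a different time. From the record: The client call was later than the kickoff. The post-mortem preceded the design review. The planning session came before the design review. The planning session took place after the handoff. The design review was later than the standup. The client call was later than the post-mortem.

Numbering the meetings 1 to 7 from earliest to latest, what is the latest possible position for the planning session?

6

The planning session must come before the design review — 1 meeting forced after it.
Everything else can be placed before the planning session in some valid order, so the planning session can sit as late as position 7 − 1 = 6.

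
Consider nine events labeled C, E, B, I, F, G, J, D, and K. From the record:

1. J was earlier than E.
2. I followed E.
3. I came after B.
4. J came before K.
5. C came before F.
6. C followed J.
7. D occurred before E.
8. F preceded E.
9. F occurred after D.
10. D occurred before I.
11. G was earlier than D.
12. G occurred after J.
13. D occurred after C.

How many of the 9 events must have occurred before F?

Directly stated before F: C and D.
G reaches F via G → D → F.
J reaches F via J → C → F.
That's C, D, G, and J — 4 in all.

4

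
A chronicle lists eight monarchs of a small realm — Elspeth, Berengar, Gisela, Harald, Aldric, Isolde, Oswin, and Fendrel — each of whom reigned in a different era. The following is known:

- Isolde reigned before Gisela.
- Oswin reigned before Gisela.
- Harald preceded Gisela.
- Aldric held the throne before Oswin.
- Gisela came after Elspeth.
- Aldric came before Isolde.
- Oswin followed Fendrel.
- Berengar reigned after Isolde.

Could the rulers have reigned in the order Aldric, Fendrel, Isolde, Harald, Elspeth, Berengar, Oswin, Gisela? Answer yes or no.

yes

Check each stated constraint against the proposed order — e.g. Isolde is ahead of Gisela; Aldric is ahead of Oswin. Every pair is in the required order; nothing is violated.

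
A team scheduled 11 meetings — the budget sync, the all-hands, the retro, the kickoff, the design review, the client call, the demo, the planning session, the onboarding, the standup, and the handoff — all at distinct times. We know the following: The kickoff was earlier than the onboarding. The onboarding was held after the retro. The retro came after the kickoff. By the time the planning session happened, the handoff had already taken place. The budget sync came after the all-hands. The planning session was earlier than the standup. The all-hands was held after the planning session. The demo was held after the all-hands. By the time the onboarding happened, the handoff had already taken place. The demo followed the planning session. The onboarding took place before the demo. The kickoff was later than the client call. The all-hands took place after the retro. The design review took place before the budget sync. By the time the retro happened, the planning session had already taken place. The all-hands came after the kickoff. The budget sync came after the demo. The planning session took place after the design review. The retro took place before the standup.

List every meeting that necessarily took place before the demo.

Directly stated before the demo: the all-hands, the onboarding, and the planning session.
The client call reaches the demo via the client call → the kickoff → the all-hands → the demo.
The design review reaches the demo via the design review → the planning session → the demo.
The handoff reaches the demo via the handoff → the planning session → the demo.
Likewise the kickoff and the retro each reach the demo by chaining the stated constraints.
No chain forces the standup (or any of the others) ahead of the demo.

the all-hands, the client call, the design review, the handoff, the kickoff, the onboarding, the planning session, the retro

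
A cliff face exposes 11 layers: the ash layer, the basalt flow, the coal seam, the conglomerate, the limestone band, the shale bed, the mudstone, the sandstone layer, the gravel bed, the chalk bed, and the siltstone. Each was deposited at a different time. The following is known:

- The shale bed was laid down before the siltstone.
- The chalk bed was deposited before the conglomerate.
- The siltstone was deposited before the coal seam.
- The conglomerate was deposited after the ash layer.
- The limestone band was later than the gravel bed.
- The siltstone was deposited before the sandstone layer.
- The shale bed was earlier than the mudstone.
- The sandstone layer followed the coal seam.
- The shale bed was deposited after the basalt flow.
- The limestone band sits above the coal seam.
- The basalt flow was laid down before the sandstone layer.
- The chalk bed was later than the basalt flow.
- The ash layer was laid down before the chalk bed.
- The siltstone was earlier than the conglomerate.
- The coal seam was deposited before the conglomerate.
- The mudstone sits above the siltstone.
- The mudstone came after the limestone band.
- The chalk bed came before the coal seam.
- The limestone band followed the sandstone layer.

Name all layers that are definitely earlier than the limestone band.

the ash layer, the basalt flow, the chalk bed, the coal seam, the gravel bed, the sandstone layer, the shale bed, the siltstone

Directly stated before the limestone band: the coal seam, the gravel bed, and the sandstone layer.
The ash layer reaches the limestone band via the ash layer → the chalk bed → the coal seam → the limestone band.
The basalt flow reaches the limestone band via the basalt flow → the sandstone layer → the limestone band.
The chalk bed reaches the limestone band via the chalk bed → the coal seam → the limestone band.
Likewise the shale bed and the siltstone each reach the limestone band by chaining the stated constraints.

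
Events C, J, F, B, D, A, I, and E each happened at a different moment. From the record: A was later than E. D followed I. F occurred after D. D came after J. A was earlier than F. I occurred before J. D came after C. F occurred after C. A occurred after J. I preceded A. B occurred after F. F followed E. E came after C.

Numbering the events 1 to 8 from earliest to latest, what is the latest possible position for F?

F must come before B — 1 event forced after it.
Everything else can be placed before F in some valid order, so F can sit as late as position 8 − 1 = 7.

7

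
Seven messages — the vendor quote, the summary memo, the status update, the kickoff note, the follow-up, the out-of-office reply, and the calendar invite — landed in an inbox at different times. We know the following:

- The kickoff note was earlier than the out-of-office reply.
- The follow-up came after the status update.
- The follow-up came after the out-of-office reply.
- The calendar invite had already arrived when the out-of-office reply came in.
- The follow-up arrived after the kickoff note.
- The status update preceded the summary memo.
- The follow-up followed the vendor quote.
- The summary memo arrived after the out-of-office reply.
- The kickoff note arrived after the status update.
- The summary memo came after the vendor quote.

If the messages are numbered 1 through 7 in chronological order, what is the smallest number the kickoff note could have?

The status update must come before the kickoff note — 1 forced predecessor.
Nothing else is forced ahead of the kickoff note, so its earliest slot is position 1 + 1 = 2.

2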